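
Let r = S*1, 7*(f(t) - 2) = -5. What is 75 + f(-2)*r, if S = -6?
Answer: 471/7 ≈ 67.286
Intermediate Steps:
f(t) = 9/7 (f(t) = 2 + (1/7)*(-5) = 2 - 5/7 = 9/7)
r = -6 (r = -6*1 = -6)
75 + f(-2)*r = 75 + (9/7)*(-6) = 75 - 54/7 = 471/7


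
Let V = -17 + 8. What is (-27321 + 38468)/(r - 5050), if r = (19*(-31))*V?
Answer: 11147/251 ≈ 44.410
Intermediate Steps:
V = -9
r = 5301 (r = (19*(-31))*(-9) = -589*(-9) = 5301)
(-27321 + 38468)/(r - 5050) = (-27321 + 38468)/(5301 - 5050) = 11147/251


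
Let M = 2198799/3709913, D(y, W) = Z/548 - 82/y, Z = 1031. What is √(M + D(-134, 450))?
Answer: √14314474371321173967663/68106582854 ≈ 1.7567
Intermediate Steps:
D(y, W) = 1031/548 - 82/y
M = 2198799/3709913 (M = 2198799*(1/3709913) = 2198799/3709913 ≈ 0.59268)
√(M + D(-134, 450)) = √(2198799/3709913 + (1031/548 - 82/(-134))) = √(2198799/3709913 + (1031/548 - 82*(-1/134))) = √(2198799/3709913 + (1031/548 + 41/67)) = √(2198799/3709913 + 91545/36716) = √(420355089669/136213165708) = √14314474371321173967663/68106582854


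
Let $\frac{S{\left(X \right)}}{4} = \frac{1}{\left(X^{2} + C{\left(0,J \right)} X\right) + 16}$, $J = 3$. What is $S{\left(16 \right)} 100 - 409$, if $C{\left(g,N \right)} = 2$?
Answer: $- \frac{7746}{19} \approx -407.68$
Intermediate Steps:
$S{\left(X \right)} = \frac{4}{16 + X^{2} + 2 X}$ ($S{\left(X \right)} = \frac{4}{\left(X^{2} + 2 X\right) + 16} = \frac{4}{16 + X^{2} + 2 X}$)
$S{\left(16 \right)} 100 - 409 = \frac{4}{16 + 16^{2} + 2 \cdot 16} \cdot 100 - 409 = \frac{4}{16 + 256 + 32} \cdot 100 - 409 = \frac{4}{304} \cdot 100 - 409 = 4 \cdot \frac{1}{304} \cdot 100 - 409 = \frac{1}{76} \cdot 100 - 409 = \frac{25}{19} - 409 = - \frac{7746}{19}$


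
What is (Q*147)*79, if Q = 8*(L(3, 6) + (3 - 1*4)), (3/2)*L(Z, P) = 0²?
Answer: -92904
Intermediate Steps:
L(Z, P) = 0 (L(Z, P) = (⅔)*0² = (⅔)*0 = 0)
Q = -8 (Q = 8*(0 + (3 - 1*4)) = 8*(0 + (3 - 4)) = 8*(0 - 1) = 8*(-1) = -8)
(Q*147)*79 = -8*147*79 = -1176*79 = -92904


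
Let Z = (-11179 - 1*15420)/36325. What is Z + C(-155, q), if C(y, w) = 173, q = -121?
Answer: 6257626/36325 ≈ 172.27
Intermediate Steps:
Z = -26599/36325 (Z = (-11179 - 15420)*(1/36325) = -26599*1/36325 = -26599/36325 ≈ -0.73225)
Z + C(-155, q) = -26599/36325 + 173 = 6257626/36325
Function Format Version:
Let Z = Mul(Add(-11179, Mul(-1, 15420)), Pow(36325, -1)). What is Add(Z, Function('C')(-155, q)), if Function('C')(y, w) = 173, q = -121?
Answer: Rational(6257626, 36325) ≈ 172.27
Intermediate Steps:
Z = Rational(-26599, 36325) (Z = Mul(Add(-11179, -15420), Rational(1, 36325)) = Mul(-26599, Rational(1, 36325)) = Rational(-26599, 36325) ≈ -0.73225)
Add(Z, Function('C')(-155, q)) = Add(Rational(-26599, 36325), 173) = Rational(6257626, 36325)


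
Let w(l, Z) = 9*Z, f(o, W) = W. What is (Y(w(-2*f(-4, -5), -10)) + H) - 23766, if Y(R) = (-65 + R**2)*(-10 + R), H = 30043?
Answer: -797223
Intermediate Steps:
(Y(w(-2*f(-4, -5), -10)) + H) - 23766 = ((650 + (9*(-10))**3 - 585*(-10) - 10*(9*(-10))**2) + 30043) - 23766 = ((650 + (-90)**3 - 65*(-90) - 10*(-90)**2) + 30043) - 23766 = ((650 - 729000 + 5850 - 10*8100) + 30043) - 23766 = ((650 - 729000 + 5850 - 81000) + 30043) - 23766 = (-803500 + 30043) - 23766 = -773457 - 23766 = -797223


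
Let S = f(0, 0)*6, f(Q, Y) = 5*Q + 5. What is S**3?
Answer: 27000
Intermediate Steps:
f(Q, Y) = 5 + 5*Q
S = 30 (S = (5 + 5*0)*6 = (5 + 0)*6 = 5*6 = 30)
S**3 = 30**3 = 27000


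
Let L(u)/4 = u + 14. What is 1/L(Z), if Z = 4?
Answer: 1/72 ≈ 0.013889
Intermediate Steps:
L(u) = 56 + 4*u (L(u) = 4*(u + 14) = 4*(14 + u) = 56 + 4*u)
1/L(Z) = 1/(56 + 4*4) = 1/(56 + 16) = 1/72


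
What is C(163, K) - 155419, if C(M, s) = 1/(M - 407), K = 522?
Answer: -37922237/244 ≈ -1.5542e+5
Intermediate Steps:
C(M, s) = 1/(-407 + M)
C(163, K) - 155419 = 1/(-407 + 163) - 155419 = 1/(-244) - 155419 = -1/244 - 155419 = -37922237/244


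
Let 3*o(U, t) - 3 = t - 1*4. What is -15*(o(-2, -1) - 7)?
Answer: 115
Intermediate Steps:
o(U, t) = -⅓ + t/3 (o(U, t) = 1 + (t - 1*4)/3 = 1 + (t - 4)/3 = 1 + (-4 + t)/3 = 1 + (-4/3 + t/3) = -⅓ + t/3)
-15*(o(-2, -1) - 7) = -15*((-⅓ + (⅓)*(-1)) - 7) = -15*((-⅓ - ⅓) - 7) = -15*(-⅔ - 7) = -15*(-23/3) = 115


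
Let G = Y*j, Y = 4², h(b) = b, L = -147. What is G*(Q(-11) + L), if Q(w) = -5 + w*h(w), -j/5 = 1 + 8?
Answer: 22320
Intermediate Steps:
j = -45 (j = -5*(1 + 8) = -5*9 = -45)
Y = 16
Q(w) = -5 + w² (Q(w) = -5 + w*w = -5 + w²)
G = -720 (G = 16*(-45) = -720)
G*(Q(-11) + L) = -720*((-5 + (-11)²) - 147) = -720*((-5 + 121) - 147) = -720*(116 - 147) = -720*(-31) = 22320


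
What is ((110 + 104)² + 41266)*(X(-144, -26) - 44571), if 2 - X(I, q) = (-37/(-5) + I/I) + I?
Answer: -19342303354/5 ≈ -3.8685e+9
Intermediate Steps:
X(I, q) = -32/5 - I (X(I, q) = 2 - ((-37/(-5) + I/I) + I) = 2 - ((-37*(-⅕) + 1) + I) = 2 - ((37/5 + 1) + I) = 2 - (42/5 + I) = 2 + (-42/5 - I) = -32/5 - I)
((110 + 104)² + 41266)*(X(-144, -26) - 44571) = ((110 + 104)² + 41266)*((-32/5 - 1*(-144)) - 44571) = (214² + 41266)*((-32/5 + 144) - 44571) = (45796 + 41266)*(688/5 - 44571) = 87062*(-222167/5) = -19342303354/5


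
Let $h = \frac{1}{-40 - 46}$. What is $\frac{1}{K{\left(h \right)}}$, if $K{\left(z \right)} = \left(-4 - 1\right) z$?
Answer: $\frac{86}{5} \approx 17.2$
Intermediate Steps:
$h = - \frac{1}{86}$ ($h = \frac{1}{-86} = - \frac{1}{86} \approx -0.011628$)
$K{\left(z \right)} = - 5 z$
$\frac{1}{K{\left(h \right)}} = \frac{1}{\left(-5\right) \left(- \frac{1}{86}\right)} = \frac{1}{\frac{5}{86}} = \frac{86}{5}$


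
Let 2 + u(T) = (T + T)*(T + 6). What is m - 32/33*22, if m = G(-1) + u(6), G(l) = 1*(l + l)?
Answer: 356/3 ≈ 118.67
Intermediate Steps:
u(T) = -2 + 2*T*(6 + T) (u(T) = -2 + (T + T)*(T + 6) = -2 + (2*T)*(6 + T) = -2 + 2*T*(6 + T))
G(l) = 2*l (G(l) = 1*(2*l) = 2*l)
m = 140 (m = 2*(-1) + (-2 + 2*6² + 12*6) = -2 + (-2 + 2*36 + 72) = -2 + (-2 + 72 + 72) = -2 + 142 = 140)
m - 32/33*22 = 140 - 32/33*22 = 140 - 64/3 = 356/3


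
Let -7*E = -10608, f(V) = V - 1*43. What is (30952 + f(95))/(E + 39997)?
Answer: 217028/290587 ≈ 0.74686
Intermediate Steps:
f(V) = -43 + V (f(V) = V - 43 = -43 + V)
E = 10608/7 (E = -1/7*(-10608) = 10608/7 ≈ 1515.4)
(30952 + f(95))/(E + 39997) = (30952 + (-43 + 95))/(10608/7 + 39997) = (30952 + 52)/(290587/7) = 31004*(7/290587) = 217028/290587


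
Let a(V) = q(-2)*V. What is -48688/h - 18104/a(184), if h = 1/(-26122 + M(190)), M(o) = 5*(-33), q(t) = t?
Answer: 58873629239/46 ≈ 1.2799e+9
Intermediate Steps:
M(o) = -165
a(V) = -2*V
h = -1/26287 (h = 1/(-26122 - 165) = 1/(-26287) = -1/26287 ≈ -3.8042e-5)
-48688/h - 18104/a(184) = -48688/(-1/26287) - 18104/((-2*184)) = -48688*(-26287) - 18104/(-368) = 1279861456 - 18104*(-1/368) = 1279861456 + 2263/46 = 58873629239/46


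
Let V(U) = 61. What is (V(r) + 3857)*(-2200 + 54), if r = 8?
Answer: -8408028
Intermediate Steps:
(V(r) + 3857)*(-2200 + 54) = (61 + 3857)*(-2200 + 54) = 3918*(-2146) = -8408028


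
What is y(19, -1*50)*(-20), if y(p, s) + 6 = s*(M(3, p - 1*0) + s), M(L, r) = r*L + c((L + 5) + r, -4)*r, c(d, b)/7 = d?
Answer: 3598120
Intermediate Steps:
c(d, b) = 7*d
M(L, r) = L*r + r*(35 + 7*L + 7*r) (M(L, r) = r*L + (7*((L + 5) + r))*r = L*r + (7*((5 + L) + r))*r = L*r + (7*(5 + L + r))*r = L*r + (35 + 7*L + 7*r)*r = L*r + r*(35 + 7*L + 7*r))
y(p, s) = -6 + s*(s + p*(59 + 7*p)) (y(p, s) = -6 + s*((p - 1*0)*(35 + 7*(p - 1*0) + 8*3) + s) = -6 + s*((p + 0)*(35 + 7*(p + 0) + 24) + s) = -6 + s*(p*(35 + 7*p + 24) + s) = -6 + s*(p*(59 + 7*p) + s) = -6 + s*(s + p*(59 + 7*p)))
y(19, -1*50)*(-20) = (-6 + (-1*50)² + 19*(-1*50)*(59 + 7*19))*(-20) = (-6 + (-50)² + 19*(-50)*(59 + 133))*(-20) = (-6 + 2500 + 19*(-50)*192)*(-20) = (-6 + 2500 - 182400)*(-20) = -179906*(-20) = 3598120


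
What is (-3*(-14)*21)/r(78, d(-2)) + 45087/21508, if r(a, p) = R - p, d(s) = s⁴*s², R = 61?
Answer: -330435/1132 ≈ -291.90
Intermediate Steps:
d(s) = s⁶
r(a, p) = 61 - p
(-3*(-14)*21)/r(78, d(-2)) + 45087/21508 = (-3*(-14)*21)/(61 - 1*(-2)⁶) + 45087/21508 = (42*21)/(61 - 1*64) + 45087*(1/21508) = 882/(61 - 64) + 2373/1132 = 882/(-3) + 2373/1132 = 882*(-⅓) + 2373/1132 = -294 + 2373/1132 = -330435/1132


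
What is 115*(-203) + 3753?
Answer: -19592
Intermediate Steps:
115*(-203) + 3753 = -23345 + 3753 = -19592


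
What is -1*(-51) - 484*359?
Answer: -173705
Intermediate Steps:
-1*(-51) - 484*359 = 51 - 173756 = -173705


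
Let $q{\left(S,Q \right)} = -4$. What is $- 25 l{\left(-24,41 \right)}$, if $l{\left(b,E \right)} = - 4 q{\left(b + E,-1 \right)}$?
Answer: $-400$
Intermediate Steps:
$l{\left(b,E \right)} = 16$ ($l{\left(b,E \right)} = \left(-4\right) \left(-4\right) = 16$)
$- 25 l{\left(-24,41 \right)} = \left(-25\right) 16 = -400$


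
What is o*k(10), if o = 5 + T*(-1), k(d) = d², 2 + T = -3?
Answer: 1000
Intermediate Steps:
T = -5 (T = -2 - 3 = -5)
o = 10 (o = 5 - 5*(-1) = 5 + 5 = 10)
o*k(10) = 10*10² = 10*100 = 1000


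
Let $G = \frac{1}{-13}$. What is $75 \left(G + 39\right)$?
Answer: $\frac{37950}{13} \approx 2919.2$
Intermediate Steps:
$G = - \frac{1}{13} \approx -0.076923$
$75 \left(G + 39\right) = 75 \left(- \frac{1}{13} + 39\right) = 75 \cdot \frac{506}{13} = \frac{37950}{13}$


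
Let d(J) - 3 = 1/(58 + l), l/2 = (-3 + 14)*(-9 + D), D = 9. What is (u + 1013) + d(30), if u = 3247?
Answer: 247255/58 ≈ 4263.0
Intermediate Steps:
l = 0 (l = 2*((-3 + 14)*(-9 + 9)) = 2*(11*0) = 2*0 = 0)
d(J) = 175/58 (d(J) = 3 + 1/(58 + 0) = 3 + 1/58 = 175/58)
(u + 1013) + d(30) = (3247 + 1013) + 175/58 = 4260 + 175/58 = 247255/58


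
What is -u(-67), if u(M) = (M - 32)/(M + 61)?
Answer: -33/2 ≈ -16.500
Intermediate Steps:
u(M) = (-32 + M)/(61 + M)
-u(-67) = -(-32 - 67)/(61 - 67) = -(-99)/(-6) = -(-1)*(-99)/6 = -1*33/2 = -33/2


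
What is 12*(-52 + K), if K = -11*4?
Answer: -1152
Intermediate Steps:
K = -44
12*(-52 + K) = 12*(-52 - 44) = 12*(-96) = -1152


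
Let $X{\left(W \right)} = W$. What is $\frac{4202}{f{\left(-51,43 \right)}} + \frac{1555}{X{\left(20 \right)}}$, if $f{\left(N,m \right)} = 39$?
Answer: $\frac{28937}{156} \approx 185.49$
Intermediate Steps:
$\frac{4202}{f{\left(-51,43 \right)}} + \frac{1555}{X{\left(20 \right)}} = \frac{4202}{39} + \frac{1555}{20} = 4202 \cdot \frac{1}{39} + 1555 \cdot \frac{1}{20} = \frac{4202}{39} + \frac{311}{4} = \frac{28937}{156}$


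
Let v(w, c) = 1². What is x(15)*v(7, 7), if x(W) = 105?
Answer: 105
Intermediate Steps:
v(w, c) = 1
x(15)*v(7, 7) = 105*1 = 105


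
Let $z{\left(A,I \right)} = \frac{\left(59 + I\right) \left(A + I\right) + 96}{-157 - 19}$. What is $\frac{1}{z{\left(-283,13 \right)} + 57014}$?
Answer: $\frac{11}{628363} \approx 1.7506 \cdot 10^{-5}$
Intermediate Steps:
$z{\left(A,I \right)} = - \frac{6}{11} - \frac{\left(59 + I\right) \left(A + I\right)}{176}$ ($z{\left(A,I \right)} = \frac{96 + \left(59 + I\right) \left(A + I\right)}{-176} = \left(96 + \left(59 + I\right) \left(A + I\right)\right) \left(- \frac{1}{176}\right) = - \frac{6}{11} - \frac{\left(59 + I\right) \left(A + I\right)}{176}$)
$\frac{1}{z{\left(-283,13 \right)} + 57014} = \frac{1}{\left(- \frac{6}{11} - - \frac{16697}{176} - \frac{767}{176} - \frac{13^{2}}{176} - \left(- \frac{283}{176}\right) 13\right) + 57014} = \frac{1}{\left(- \frac{6}{11} + \frac{16697}{176} - \frac{767}{176} - \frac{169}{176} + \frac{3679}{176}\right) + 57014} = \frac{1}{\frac{1209}{11} + 57014} = \frac{1}{\frac{628363}{11}} = \frac{11}{628363}$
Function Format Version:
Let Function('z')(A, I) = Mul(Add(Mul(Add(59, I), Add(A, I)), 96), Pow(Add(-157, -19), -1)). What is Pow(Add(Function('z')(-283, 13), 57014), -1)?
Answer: Rational(11, 628363) ≈ 1.7506e-5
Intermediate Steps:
Function('z')(A, I) = Add(Rational(-6, 11), Mul(Rational(-1, 176), Add(59, I), Add(A, I))) (Function('z')(A, I) = Mul(Add(96, Mul(Add(59, I), Add(A, I))), Pow(-176, -1)) = Mul(Add(96, Mul(Add(59, I), Add(A, I))), Rational(-1, 176)) = Add(Rational(-6, 11), Mul(Rational(-1, 176), Add(59, I), Add(A, I))))
Pow(Add(Function('z')(-283, 13), 57014), -1) = Pow(Add(Add(Rational(-6, 11), Mul(Rational(-59, 176), -283), Mul(Rational(-59, 176), 13), Mul(Rational(-1, 176), Pow(13, 2)), Mul(Rational(-1, 176), -283, 13)), 57014), -1) = Pow(Add(Add(Rational(-6, 11), Rational(16697, 176), Rational(-767, 176), Mul(Rational(-1, 176), 169), Rational(3679, 176)), 57014), -1) = Pow(Add(Add(Rational(-6, 11), Rational(16697, 176), Rational(-767, 176), Rational(-169, 176), Rational(3679, 176)), 57014), -1) = Pow(Add(Rational(1209, 11), 57014), -1) = Pow(Rational(628363, 11), -1) = Rational(11, 628363)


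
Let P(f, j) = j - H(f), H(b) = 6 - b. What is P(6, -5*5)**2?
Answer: 625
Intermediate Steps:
P(f, j) = -6 + f + j (P(f, j) = j - (6 - f) = j + (-6 + f) = -6 + f + j)
P(6, -5*5)**2 = (-6 + 6 - 5*5)**2 = (-6 + 6 - 25)**2 = (-25)**2 = 625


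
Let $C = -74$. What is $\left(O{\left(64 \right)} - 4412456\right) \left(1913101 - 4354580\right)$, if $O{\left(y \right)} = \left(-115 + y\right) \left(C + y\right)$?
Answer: $10771673508134$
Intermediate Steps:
$O{\left(y \right)} = \left(-115 + y\right) \left(-74 + y\right)$
$\left(O{\left(64 \right)} - 4412456\right) \left(1913101 - 4354580\right) = \left(\left(8510 + 64^{2} - 12096\right) - 4412456\right) \left(1913101 - 4354580\right) = \left(\left(8510 + 4096 - 12096\right) - 4412456\right) \left(-2441479\right) = \left(510 - 4412456\right) \left(-2441479\right) = \left(-4411946\right) \left(-2441479\right) = 10771673508134$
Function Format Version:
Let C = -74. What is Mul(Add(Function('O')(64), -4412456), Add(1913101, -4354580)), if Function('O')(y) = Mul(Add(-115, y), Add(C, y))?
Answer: 10771673508134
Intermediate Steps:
Function('O')(y) = Mul(Add(-115, y), Add(-74, y))
Mul(Add(Function('O')(64), -4412456), Add(1913101, -4354580)) = Mul(Add(Add(8510, Pow(64, 2), Mul(-189, 64)), -4412456), Add(1913101, -4354580)) = Mul(Add(Add(8510, 4096, -12096), -4412456), -2441479) = Mul(Add(510, -4412456), -2441479) = Mul(-4411946, -2441479) = 10771673508134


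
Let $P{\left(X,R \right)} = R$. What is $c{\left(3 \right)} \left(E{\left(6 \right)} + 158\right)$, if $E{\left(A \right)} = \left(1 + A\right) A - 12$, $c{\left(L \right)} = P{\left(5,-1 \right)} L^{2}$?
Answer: $-1692$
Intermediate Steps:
$c{\left(L \right)} = - L^{2}$
$E{\left(A \right)} = -12 + A \left(1 + A\right)$ ($E{\left(A \right)} = A \left(1 + A\right) - 12 = -12 + A \left(1 + A\right)$)
$c{\left(3 \right)} \left(E{\left(6 \right)} + 158\right) = - 3^{2} \left(\left(-12 + 6 + 6^{2}\right) + 158\right) = \left(-1\right) 9 \left(\left(-12 + 6 + 36\right) + 158\right) = - 9 \left(30 + 158\right) = \left(-9\right) 188 = -1692$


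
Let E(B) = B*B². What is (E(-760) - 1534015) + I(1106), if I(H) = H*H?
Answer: -439286779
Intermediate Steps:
E(B) = B³
I(H) = H²
(E(-760) - 1534015) + I(1106) = ((-760)³ - 1534015) + 1106² = (-438976000 - 1534015) + 1223236 = -440510015 + 1223236 = -439286779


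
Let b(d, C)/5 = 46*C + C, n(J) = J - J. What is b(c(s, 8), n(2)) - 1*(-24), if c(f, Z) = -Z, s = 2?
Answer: 24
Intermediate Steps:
n(J) = 0
b(d, C) = 235*C (b(d, C) = 5*(46*C + C) = 5*(47*C) = 235*C)
b(c(s, 8), n(2)) - 1*(-24) = 235*0 - 1*(-24) = 0 + 24 = 24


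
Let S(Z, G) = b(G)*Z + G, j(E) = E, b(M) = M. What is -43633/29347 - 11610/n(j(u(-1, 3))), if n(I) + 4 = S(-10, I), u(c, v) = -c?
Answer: 340151441/381511 ≈ 891.59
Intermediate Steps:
S(Z, G) = G + G*Z (S(Z, G) = G*Z + G = G + G*Z)
n(I) = -4 - 9*I (n(I) = -4 + I*(1 - 10) = -4 + I*(-9) = -4 - 9*I)
-43633/29347 - 11610/n(j(u(-1, 3))) = -43633/29347 - 11610/(-4 - (-9)*(-1)) = -43633*1/29347 - 11610/(-4 - 9*1) = -43633/29347 - 11610/(-4 - 9) = -43633/29347 - 11610/(-13) = -43633/29347 - 11610*(-1/13) = -43633/29347 + 11610/13 = 340151441/381511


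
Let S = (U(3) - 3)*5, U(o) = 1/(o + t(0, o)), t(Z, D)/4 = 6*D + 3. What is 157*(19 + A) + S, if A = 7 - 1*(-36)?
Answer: 845558/87 ≈ 9719.1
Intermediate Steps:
t(Z, D) = 12 + 24*D (t(Z, D) = 4*(6*D + 3) = 4*(3 + 6*D) = 12 + 24*D)
A = 43 (A = 7 + 36 = 43)
U(o) = 1/(12 + 25*o) (U(o) = 1/(o + (12 + 24*o)) = 1/(12 + 25*o))
S = -1300/87 (S = (1/(12 + 25*3) - 3)*5 = (1/(12 + 75) - 3)*5 = (1/87 - 3)*5 = -260/87*5 = -1300/87 ≈ -14.943)
157*(19 + A) + S = 157*(19 + 43) - 1300/87 = 157*62 - 1300/87 = 9734 - 1300/87 = 845558/87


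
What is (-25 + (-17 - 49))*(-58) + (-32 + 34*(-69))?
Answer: 2900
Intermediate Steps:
(-25 + (-17 - 49))*(-58) + (-32 + 34*(-69)) = (-25 - 66)*(-58) + (-32 - 2346) = -91*(-58) - 2378 = 5278 - 2378 = 2900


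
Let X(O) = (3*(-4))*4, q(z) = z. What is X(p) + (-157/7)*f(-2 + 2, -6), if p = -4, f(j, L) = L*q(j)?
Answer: -48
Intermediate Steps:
f(j, L) = L*j
X(O) = -48 (X(O) = -12*4 = -48)
X(p) + (-157/7)*f(-2 + 2, -6) = -48 + (-157/7)*(-6*(-2 + 2)) = -48 + (-157*⅐)*(-6*0) = -48 - 157/7*0 = -48 + 0 = -48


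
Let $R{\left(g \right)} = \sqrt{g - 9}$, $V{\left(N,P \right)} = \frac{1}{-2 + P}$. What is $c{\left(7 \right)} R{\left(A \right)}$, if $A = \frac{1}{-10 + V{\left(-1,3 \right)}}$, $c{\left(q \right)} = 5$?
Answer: $\frac{5 i \sqrt{82}}{3} \approx 15.092 i$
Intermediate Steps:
$A = - \frac{1}{9}$ ($A = \frac{1}{-10 + \frac{1}{-2 + 3}} = \frac{1}{-10 + 1^{-1}} = \frac{1}{-10 + 1} = \frac{1}{-9} = - \frac{1}{9} \approx -0.11111$)
$R{\left(g \right)} = \sqrt{-9 + g}$
$c{\left(7 \right)} R{\left(A \right)} = 5 \sqrt{-9 - \frac{1}{9}} = 5 \sqrt{- \frac{82}{9}} = 5 \frac{i \sqrt{82}}{3} = \frac{5 i \sqrt{82}}{3}$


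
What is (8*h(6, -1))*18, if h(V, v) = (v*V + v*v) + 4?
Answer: -144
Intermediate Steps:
h(V, v) = 4 + v**2 + V*v (h(V, v) = (V*v + v**2) + 4 = (v**2 + V*v) + 4 = 4 + v**2 + V*v)
(8*h(6, -1))*18 = (8*(4 + (-1)**2 + 6*(-1)))*18 = (8*(4 + 1 - 6))*18 = (8*(-1))*18 = -8*18 = -144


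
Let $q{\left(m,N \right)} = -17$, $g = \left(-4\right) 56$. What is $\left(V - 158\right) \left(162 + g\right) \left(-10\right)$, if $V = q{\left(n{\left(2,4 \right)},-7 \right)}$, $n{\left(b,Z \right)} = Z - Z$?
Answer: $-108500$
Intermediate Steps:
$n{\left(b,Z \right)} = 0$
$g = -224$
$V = -17$
$\left(V - 158\right) \left(162 + g\right) \left(-10\right) = \left(-17 - 158\right) \left(162 - 224\right) \left(-10\right) = \left(-175\right) \left(-62\right) \left(-10\right) = 10850 \left(-10\right) = -108500$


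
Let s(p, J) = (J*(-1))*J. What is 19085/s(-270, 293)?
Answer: -19085/85849 ≈ -0.22231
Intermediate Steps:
s(p, J) = -J² (s(p, J) = (-J)*J = -J²)
19085/s(-270, 293) = 19085/((-1*293²)) = 19085/((-1*85849)) = 19085/(-85849) = 19085*(-1/85849) = -19085/85849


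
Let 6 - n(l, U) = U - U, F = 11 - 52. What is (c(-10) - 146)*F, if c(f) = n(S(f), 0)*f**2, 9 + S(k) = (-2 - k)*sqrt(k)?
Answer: -18614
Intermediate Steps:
F = -41
S(k) = -9 + sqrt(k)*(-2 - k) (S(k) = -9 + (-2 - k)*sqrt(k) = -9 + sqrt(k)*(-2 - k))
n(l, U) = 6 (n(l, U) = 6 - (U - U) = 6 - 1*0 = 6 + 0 = 6)
c(f) = 6*f**2
(c(-10) - 146)*F = (6*(-10)**2 - 146)*(-41) = (6*100 - 146)*(-41) = (600 - 146)*(-41) = 454*(-41) = -18614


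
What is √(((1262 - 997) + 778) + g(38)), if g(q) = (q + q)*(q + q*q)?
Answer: 5*√4547 ≈ 337.16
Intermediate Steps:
g(q) = 2*q*(q + q²) (g(q) = (2*q)*(q + q²) = 2*q*(q + q²))
√(((1262 - 997) + 778) + g(38)) = √(((1262 - 997) + 778) + 2*38²*(1 + 38)) = √((265 + 778) + 2*1444*39) = √(1043 + 112632) = √113675 = 5*√4547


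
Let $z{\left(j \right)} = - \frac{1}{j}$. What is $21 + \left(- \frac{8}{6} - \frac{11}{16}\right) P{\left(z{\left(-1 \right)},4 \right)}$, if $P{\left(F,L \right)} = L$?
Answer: $\frac{155}{12} \approx 12.917$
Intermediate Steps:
$21 + \left(- \frac{8}{6} - \frac{11}{16}\right) P{\left(z{\left(-1 \right)},4 \right)} = 21 + \left(- \frac{8}{6} - \frac{11}{16}\right) 4 = 21 + \left(\left(-8\right) \frac{1}{6} - \frac{11}{16}\right) 4 = 21 + \left(- \frac{4}{3} - \frac{11}{16}\right) 4 = 21 - \frac{97}{12} = \frac{155}{12}$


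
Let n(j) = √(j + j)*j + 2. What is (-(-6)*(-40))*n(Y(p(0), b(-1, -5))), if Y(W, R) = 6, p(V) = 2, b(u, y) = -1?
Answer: -480 - 2880*√3 ≈ -5468.3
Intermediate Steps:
n(j) = 2 + √2*j^(3/2) (n(j) = √(2*j)*j + 2 = (√2*√j)*j + 2 = √2*j^(3/2) + 2 = 2 + √2*j^(3/2))
(-(-6)*(-40))*n(Y(p(0), b(-1, -5))) = (-(-6)*(-40))*(2 + √2*6^(3/2)) = (-6*40)*(2 + √2*(6*√6)) = -240*(2 + 12*√3) = -480 - 2880*√3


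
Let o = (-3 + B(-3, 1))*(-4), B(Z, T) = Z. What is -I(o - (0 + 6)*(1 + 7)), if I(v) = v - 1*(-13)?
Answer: 11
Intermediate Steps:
o = 24 (o = (-3 - 3)*(-4) = -6*(-4) = 24)
I(v) = 13 + v (I(v) = v + 13 = 13 + v)
-I(o - (0 + 6)*(1 + 7)) = -(13 + (24 - (0 + 6)*(1 + 7))) = -(13 + (24 - 6*8)) = -(13 + (24 - 1*48)) = -(13 + (24 - 48)) = -(13 - 24) = -1*(-11) = 11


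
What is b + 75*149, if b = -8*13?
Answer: 11071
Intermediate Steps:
b = -104
b + 75*149 = -104 + 75*149 = -104 + 11175 = 11071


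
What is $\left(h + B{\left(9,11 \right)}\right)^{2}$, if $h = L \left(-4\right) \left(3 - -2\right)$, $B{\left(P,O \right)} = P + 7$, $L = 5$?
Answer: $7056$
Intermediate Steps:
$B{\left(P,O \right)} = 7 + P$
$h = -100$ ($h = 5 \left(-4\right) \left(3 - -2\right) = - 20 \left(3 + 2\right) = \left(-20\right) 5 = -100$)
$\left(h + B{\left(9,11 \right)}\right)^{2} = \left(-100 + \left(7 + 9\right)\right)^{2} = \left(-100 + 16\right)^{2} = \left(-84\right)^{2} = 7056$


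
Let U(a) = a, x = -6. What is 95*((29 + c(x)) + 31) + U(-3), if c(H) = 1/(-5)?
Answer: 5678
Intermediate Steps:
c(H) = -⅕
95*((29 + c(x)) + 31) + U(-3) = 95*((29 - ⅕) + 31) - 3 = 95*(144/5 + 31) - 3 = 95*(299/5) - 3 = 5681 - 3 = 5678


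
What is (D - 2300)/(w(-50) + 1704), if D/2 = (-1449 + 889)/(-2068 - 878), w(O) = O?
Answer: -1693670/1218171 ≈ -1.3903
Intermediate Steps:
D = 560/1473 (D = 2*((-1449 + 889)/(-2068 - 878)) = 2*(-560/(-2946)) = 2*(-560*(-1/2946)) = 2*(280/1473) = 560/1473 ≈ 0.38018)
(D - 2300)/(w(-50) + 1704) = (560/1473 - 2300)/(-50 + 1704) = -3387340/1473/1654 = -3387340/1473*1/1654 = -1693670/1218171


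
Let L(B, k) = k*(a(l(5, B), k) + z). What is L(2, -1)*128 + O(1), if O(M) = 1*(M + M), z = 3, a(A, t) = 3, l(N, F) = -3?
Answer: -766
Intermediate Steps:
O(M) = 2*M (O(M) = 1*(2*M) = 2*M)
L(B, k) = 6*k (L(B, k) = k*(3 + 3) = k*6 = 6*k)
L(2, -1)*128 + O(1) = (6*(-1))*128 + 2*1 = -6*128 + 2 = -768 + 2 = -766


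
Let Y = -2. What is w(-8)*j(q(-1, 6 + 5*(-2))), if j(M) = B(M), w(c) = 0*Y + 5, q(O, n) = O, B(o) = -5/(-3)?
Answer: 25/3 ≈ 8.3333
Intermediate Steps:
B(o) = 5/3 (B(o) = -5*(-⅓) = 5/3)
w(c) = 5 (w(c) = 0*(-2) + 5 = 0 + 5 = 5)
j(M) = 5/3
w(-8)*j(q(-1, 6 + 5*(-2))) = 5*(5/3) = 25/3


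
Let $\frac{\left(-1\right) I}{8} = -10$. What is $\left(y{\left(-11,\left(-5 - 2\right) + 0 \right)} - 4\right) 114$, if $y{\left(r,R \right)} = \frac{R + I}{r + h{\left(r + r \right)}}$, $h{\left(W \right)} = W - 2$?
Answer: $- \frac{24282}{35} \approx -693.77$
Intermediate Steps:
$h{\left(W \right)} = -2 + W$ ($h{\left(W \right)} = W - 2 = -2 + W$)
$I = 80$ ($I = \left(-8\right) \left(-10\right) = 80$)
$y{\left(r,R \right)} = \frac{80 + R}{-2 + 3 r}$ ($y{\left(r,R \right)} = \frac{R + 80}{r + \left(-2 + \left(r + r\right)\right)} = \frac{80 + R}{r + \left(-2 + 2 r\right)} = \frac{80 + R}{-2 + 3 r}$)
$\left(y{\left(-11,\left(-5 - 2\right) + 0 \right)} - 4\right) 114 = \left(\frac{80 + \left(\left(-5 - 2\right) + 0\right)}{-2 + 3 \left(-11\right)} - 4\right) 114 = \left(\frac{80 + \left(-7 + 0\right)}{-2 - 33} - 4\right) 114 = \left(\frac{80 - 7}{-35} - 4\right) 114 = \left(\left(- \frac{1}{35}\right) 73 - 4\right) 114 = \left(- \frac{73}{35} - 4\right) 114 = \left(- \frac{213}{35}\right) 114 = - \frac{24282}{35}$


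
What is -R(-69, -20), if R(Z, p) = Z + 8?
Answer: 61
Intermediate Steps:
R(Z, p) = 8 + Z
-R(-69, -20) = -(8 - 69) = -1*(-61) = 61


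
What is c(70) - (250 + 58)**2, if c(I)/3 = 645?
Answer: -92929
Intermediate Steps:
c(I) = 1935 (c(I) = 3*645 = 1935)
c(70) - (250 + 58)**2 = 1935 - (250 + 58)**2 = 1935 - 1*308**2 = 1935 - 1*94864 = 1935 - 94864 = -92929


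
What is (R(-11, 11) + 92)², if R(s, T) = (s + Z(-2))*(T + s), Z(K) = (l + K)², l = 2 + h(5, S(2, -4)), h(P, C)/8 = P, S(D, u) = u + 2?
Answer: 8464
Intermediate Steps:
S(D, u) = 2 + u
h(P, C) = 8*P
l = 42 (l = 2 + 8*5 = 2 + 40 = 42)
Z(K) = (42 + K)²
R(s, T) = (1600 + s)*(T + s) (R(s, T) = (s + (42 - 2)²)*(T + s) = (s + 40²)*(T + s) = (s + 1600)*(T + s) = (1600 + s)*(T + s))
(R(-11, 11) + 92)² = (((-11)² + 1600*11 + 1600*(-11) + 11*(-11)) + 92)² = ((121 + 17600 - 17600 - 121) + 92)² = (0 + 92)² = 92² = 8464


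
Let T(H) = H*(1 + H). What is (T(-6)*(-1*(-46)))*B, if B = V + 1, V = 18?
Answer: 26220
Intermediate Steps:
B = 19 (B = 18 + 1 = 19)
(T(-6)*(-1*(-46)))*B = ((-6*(1 - 6))*(-1*(-46)))*19 = (-6*(-5)*46)*19 = (30*46)*19 = 1380*19 = 26220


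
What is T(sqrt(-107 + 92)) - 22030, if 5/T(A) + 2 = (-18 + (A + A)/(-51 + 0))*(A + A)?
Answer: 15*(-898824*sqrt(15) + 20567*I)/(2*(-7*I + 306*sqrt(15))) ≈ -22030.0 + 0.03586*I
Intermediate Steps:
T(A) = 5/(-2 + 2*A*(-18 - 2*A/51)) (T(A) = 5/(-2 + (-18 + (A + A)/(-51 + 0))*(A + A)) = 5/(-2 + (-18 + (2*A)/(-51))*(2*A)) = 5/(-2 + (-18 + (2*A)*(-1/51))*(2*A)) = 5/(-2 + (-18 - 2*A/51)*(2*A)) = 5/(-2 + 2*A*(-18 - 2*A/51)))
T(sqrt(-107 + 92)) - 22030 = -255/(102 + 4*(sqrt(-107 + 92))**2 + 1836*sqrt(-107 + 92)) - 22030 = -255/(102 + 4*(sqrt(-15))**2 + 1836*sqrt(-15)) - 22030 = -255/(102 + 4*(I*sqrt(15))**2 + 1836*(I*sqrt(15))) - 22030 = -255/(102 + 4*(-15) + 1836*I*sqrt(15)) - 22030 = -255/(102 - 60 + 1836*I*sqrt(15)) - 22030 = -255/(42 + 1836*I*sqrt(15)) - 22030 = -22030 - 255/(42 + 1836*I*sqrt(15))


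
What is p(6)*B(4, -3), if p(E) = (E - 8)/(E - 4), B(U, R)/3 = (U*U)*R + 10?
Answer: 114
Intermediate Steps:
B(U, R) = 30 + 3*R*U² (B(U, R) = 3*((U*U)*R + 10) = 3*(U²*R + 10) = 3*(R*U² + 10) = 3*(10 + R*U²) = 30 + 3*R*U²)
p(E) = (-8 + E)/(-4 + E)
p(6)*B(4, -3) = ((-8 + 6)/(-4 + 6))*(30 + 3*(-3)*4²) = (-2/2)*(30 + 3*(-3)*16) = ((½)*(-2))*(30 - 144) = -1*(-114) = 114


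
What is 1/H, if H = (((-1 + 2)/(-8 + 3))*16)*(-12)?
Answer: 5/192 ≈ 0.026042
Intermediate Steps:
H = 192/5 (H = ((1/(-5))*16)*(-12) = ((1*(-⅕))*16)*(-12) = -⅕*16*(-12) = -16/5*(-12) = 192/5 ≈ 38.400)
1/H = 1/(192/5) = 5/192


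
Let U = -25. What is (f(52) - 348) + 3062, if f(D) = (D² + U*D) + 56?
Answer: 4174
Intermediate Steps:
f(D) = 56 + D² - 25*D (f(D) = (D² - 25*D) + 56 = 56 + D² - 25*D)
(f(52) - 348) + 3062 = ((56 + 52² - 25*52) - 348) + 3062 = ((56 + 2704 - 1300) - 348) + 3062 = (1460 - 348) + 3062 = 1112 + 3062 = 4174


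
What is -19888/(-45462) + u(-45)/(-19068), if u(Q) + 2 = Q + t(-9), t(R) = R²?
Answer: 31473223/72239118 ≈ 0.43568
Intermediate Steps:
u(Q) = 79 + Q (u(Q) = -2 + (Q + (-9)²) = -2 + (Q + 81) = -2 + (81 + Q) = 79 + Q)
-19888/(-45462) + u(-45)/(-19068) = -19888/(-45462) + (79 - 45)/(-19068) = -19888*(-1/45462) + 34*(-1/19068) = 9944/22731 - 17/9534 = 31473223/72239118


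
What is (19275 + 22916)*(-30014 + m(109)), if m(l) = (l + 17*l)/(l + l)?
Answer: -1265940955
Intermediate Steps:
m(l) = 9 (m(l) = (18*l)/((2*l)) = (18*l)*(1/(2*l)) = 9)
(19275 + 22916)*(-30014 + m(109)) = (19275 + 22916)*(-30014 + 9) = 42191*(-30005) = -1265940955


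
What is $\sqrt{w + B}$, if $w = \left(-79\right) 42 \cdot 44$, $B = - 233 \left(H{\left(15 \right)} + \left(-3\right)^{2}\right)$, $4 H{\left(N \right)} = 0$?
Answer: $i \sqrt{148089} \approx 384.82 i$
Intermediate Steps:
$H{\left(N \right)} = 0$ ($H{\left(N \right)} = \frac{1}{4} \cdot 0 = 0$)
$B = -2097$ ($B = - 233 \left(0 + \left(-3\right)^{2}\right) = - 233 \left(0 + 9\right) = \left(-233\right) 9 = -2097$)
$w = -145992$ ($w = \left(-3318\right) 44 = -145992$)
$\sqrt{w + B} = \sqrt{-145992 - 2097} = \sqrt{-148089} = i \sqrt{148089}$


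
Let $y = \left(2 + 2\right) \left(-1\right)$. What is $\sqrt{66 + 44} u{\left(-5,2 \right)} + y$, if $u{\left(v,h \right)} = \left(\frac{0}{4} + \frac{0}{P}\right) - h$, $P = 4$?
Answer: $-4 - 2 \sqrt{110} \approx -24.976$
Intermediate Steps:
$y = -4$ ($y = 4 \left(-1\right) = -4$)
$u{\left(v,h \right)} = - h$ ($u{\left(v,h \right)} = \left(\frac{0}{4} + \frac{0}{4}\right) - h = \left(0 \cdot \frac{1}{4} + 0 \cdot \frac{1}{4}\right) - h = \left(0 + 0\right) - h = 0 - h = - h$)
$\sqrt{66 + 44} u{\left(-5,2 \right)} + y = \sqrt{66 + 44} \left(\left(-1\right) 2\right) - 4 = \sqrt{110} \left(-2\right) - 4 = - 2 \sqrt{110} - 4 = -4 - 2 \sqrt{110}$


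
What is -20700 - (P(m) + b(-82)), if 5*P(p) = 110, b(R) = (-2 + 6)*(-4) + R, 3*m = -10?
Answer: -20624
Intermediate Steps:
m = -10/3 (m = (⅓)*(-10) = -10/3 ≈ -3.3333)
b(R) = -16 + R (b(R) = 4*(-4) + R = -16 + R)
P(p) = 22 (P(p) = (⅕)*110 = 22)
-20700 - (P(m) + b(-82)) = -20700 - (22 + (-16 - 82)) = -20700 - (22 - 98) = -20700 - 1*(-76) = -20700 + 76 = -20624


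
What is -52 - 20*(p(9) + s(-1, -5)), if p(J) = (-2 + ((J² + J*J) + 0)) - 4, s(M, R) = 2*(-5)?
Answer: -2972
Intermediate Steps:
s(M, R) = -10
p(J) = -6 + 2*J² (p(J) = (-2 + ((J² + J²) + 0)) - 4 = (-2 + (2*J² + 0)) - 4 = (-2 + 2*J²) - 4 = -6 + 2*J²)
-52 - 20*(p(9) + s(-1, -5)) = -52 - 20*((-6 + 2*9²) - 10) = -52 - 20*((-6 + 2*81) - 10) = -52 - 20*((-6 + 162) - 10) = -52 - 20*(156 - 10) = -52 - 20*146 = -52 - 2920 = -2972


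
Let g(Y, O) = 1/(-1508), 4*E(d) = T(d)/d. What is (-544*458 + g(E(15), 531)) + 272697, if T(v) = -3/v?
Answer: 35505859/1508 ≈ 23545.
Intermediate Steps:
E(d) = -3/(4*d²) (E(d) = ((-3/d)/d)/4 = (-3/d²)/4 = -3/(4*d²))
g(Y, O) = -1/1508
(-544*458 + g(E(15), 531)) + 272697 = (-544*458 - 1/1508) + 272697 = (-249152 - 1/1508) + 272697 = -375721217/1508 + 272697 = 35505859/1508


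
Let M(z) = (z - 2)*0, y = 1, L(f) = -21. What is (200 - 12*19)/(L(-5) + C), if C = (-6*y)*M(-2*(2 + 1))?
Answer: 4/3 ≈ 1.3333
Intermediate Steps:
M(z) = 0 (M(z) = (-2 + z)*0 = 0)
C = 0 (C = -6*1*0 = -6*0 = 0)
(200 - 12*19)/(L(-5) + C) = (200 - 12*19)/(-21 + 0) = (200 - 228)/(-21) = -28*(-1/21) = 4/3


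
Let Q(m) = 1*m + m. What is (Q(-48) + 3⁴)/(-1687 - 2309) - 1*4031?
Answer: -5369287/1332 ≈ -4031.0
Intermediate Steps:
Q(m) = 2*m (Q(m) = m + m = 2*m)
(Q(-48) + 3⁴)/(-1687 - 2309) - 1*4031 = (2*(-48) + 3⁴)/(-1687 - 2309) - 1*4031 = (-96 + 81)/(-3996) - 4031 = -15*(-1/3996) - 4031 = 5/1332 - 4031 = -5369287/1332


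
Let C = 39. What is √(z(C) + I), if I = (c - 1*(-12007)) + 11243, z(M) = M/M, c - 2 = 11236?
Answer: √34489 ≈ 185.71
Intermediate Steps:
c = 11238 (c = 2 + 11236 = 11238)
z(M) = 1
I = 34488 (I = (11238 - 1*(-12007)) + 11243 = (11238 + 12007) + 11243 = 23245 + 11243 = 34488)
√(z(C) + I) = √(1 + 34488) = √34489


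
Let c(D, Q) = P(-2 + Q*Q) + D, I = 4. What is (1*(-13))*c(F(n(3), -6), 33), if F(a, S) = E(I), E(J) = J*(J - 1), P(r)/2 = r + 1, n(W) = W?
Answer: -28444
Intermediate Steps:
P(r) = 2 + 2*r (P(r) = 2*(r + 1) = 2*(1 + r) = 2 + 2*r)
E(J) = J*(-1 + J)
F(a, S) = 12 (F(a, S) = 4*(-1 + 4) = 4*3 = 12)
c(D, Q) = -2 + D + 2*Q**2 (c(D, Q) = (2 + 2*(-2 + Q*Q)) + D = (2 + 2*(-2 + Q**2)) + D = (2 + (-4 + 2*Q**2)) + D = (-2 + 2*Q**2) + D = -2 + D + 2*Q**2)
(1*(-13))*c(F(n(3), -6), 33) = (1*(-13))*(-2 + 12 + 2*33**2) = -13*(-2 + 12 + 2*1089) = -13*(-2 + 12 + 2178) = -13*2188 = -28444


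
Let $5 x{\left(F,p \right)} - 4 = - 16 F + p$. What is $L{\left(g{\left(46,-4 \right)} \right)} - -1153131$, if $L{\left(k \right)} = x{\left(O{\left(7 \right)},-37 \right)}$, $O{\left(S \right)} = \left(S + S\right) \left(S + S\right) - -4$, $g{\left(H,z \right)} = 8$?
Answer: $\frac{5762422}{5} \approx 1.1525 \cdot 10^{6}$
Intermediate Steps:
$O{\left(S \right)} = 4 + 4 S^{2}$ ($O{\left(S \right)} = 2 S 2 S + 4 = 4 S^{2} + 4 = 4 + 4 S^{2}$)
$x{\left(F,p \right)} = \frac{4}{5} - \frac{16 F}{5} + \frac{p}{5}$ ($x{\left(F,p \right)} = \frac{4}{5} + \frac{- 16 F + p}{5} = \frac{4}{5} + \frac{p - 16 F}{5} = \frac{4}{5} - \left(- \frac{p}{5} + \frac{16 F}{5}\right) = \frac{4}{5} - \frac{16 F}{5} + \frac{p}{5}$)
$L{\left(k \right)} = - \frac{3233}{5}$ ($L{\left(k \right)} = \frac{4}{5} - \frac{16 \left(4 + 4 \cdot 7^{2}\right)}{5} + \frac{1}{5} \left(-37\right) = \frac{4}{5} - \frac{16 \left(4 + 4 \cdot 49\right)}{5} - \frac{37}{5} = \frac{4}{5} - \frac{16 \left(4 + 196\right)}{5} - \frac{37}{5} = \frac{4}{5} - 640 - \frac{37}{5} = - \frac{3233}{5}$)
$L{\left(g{\left(46,-4 \right)} \right)} - -1153131 = - \frac{3233}{5} - -1153131 = - \frac{3233}{5} + 1153131 = \frac{5762422}{5}$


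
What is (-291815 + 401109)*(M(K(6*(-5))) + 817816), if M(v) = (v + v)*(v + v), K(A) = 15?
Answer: 89480746504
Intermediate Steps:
M(v) = 4*v**2 (M(v) = (2*v)*(2*v) = 4*v**2)
(-291815 + 401109)*(M(K(6*(-5))) + 817816) = (-291815 + 401109)*(4*15**2 + 817816) = 109294*(4*225 + 817816) = 109294*(900 + 817816) = 109294*818716 = 89480746504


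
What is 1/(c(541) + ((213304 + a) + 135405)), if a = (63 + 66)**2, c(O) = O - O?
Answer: 1/365350 ≈ 2.7371e-6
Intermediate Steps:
c(O) = 0
a = 16641 (a = 129**2 = 16641)
1/(c(541) + ((213304 + a) + 135405)) = 1/(0 + ((213304 + 16641) + 135405)) = 1/(0 + (229945 + 135405)) = 1/(0 + 365350) = 1/365350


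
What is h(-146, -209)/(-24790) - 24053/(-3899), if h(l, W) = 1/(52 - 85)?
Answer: 19677041609/3189654930 ≈ 6.1690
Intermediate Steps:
h(l, W) = -1/33 (h(l, W) = 1/(-33) = -1/33)
h(-146, -209)/(-24790) - 24053/(-3899) = -1/33/(-24790) - 24053/(-3899) = -1/33*(-1/24790) - 24053*(-1/3899) = 1/818070 + 24053/3899 = 19677041609/3189654930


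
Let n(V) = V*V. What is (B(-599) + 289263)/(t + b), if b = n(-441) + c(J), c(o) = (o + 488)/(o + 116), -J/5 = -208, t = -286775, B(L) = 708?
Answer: -83801619/26672584 ≈ -3.1419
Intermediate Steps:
n(V) = V²
J = 1040 (J = -5*(-208) = 1040)
c(o) = (488 + o)/(116 + o)
b = 56205391/289 (b = (-441)² + (488 + 1040)/(116 + 1040) = 194481 + 1528/1156 = 194481 + (1/1156)*1528 = 194481 + 382/289 = 56205391/289 ≈ 1.9448e+5)
(B(-599) + 289263)/(t + b) = (708 + 289263)/(-286775 + 56205391/289) = 289971/(-26672584/289) = 289971*(-289/26672584) = -83801619/26672584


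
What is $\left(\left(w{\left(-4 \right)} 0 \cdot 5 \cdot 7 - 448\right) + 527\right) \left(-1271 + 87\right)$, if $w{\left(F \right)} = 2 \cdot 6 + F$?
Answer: $-93536$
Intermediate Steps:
$w{\left(F \right)} = 12 + F$
$\left(\left(w{\left(-4 \right)} 0 \cdot 5 \cdot 7 - 448\right) + 527\right) \left(-1271 + 87\right) = \left(\left(\left(12 - 4\right) 0 \cdot 5 \cdot 7 - 448\right) + 527\right) \left(-1271 + 87\right) = \left(\left(8 \cdot 0 \cdot 7 - 448\right) + 527\right) \left(-1184\right) = \left(\left(0 \cdot 7 - 448\right) + 527\right) \left(-1184\right) = \left(\left(0 - 448\right) + 527\right) \left(-1184\right) = \left(-448 + 527\right) \left(-1184\right) = 79 \left(-1184\right) = -93536$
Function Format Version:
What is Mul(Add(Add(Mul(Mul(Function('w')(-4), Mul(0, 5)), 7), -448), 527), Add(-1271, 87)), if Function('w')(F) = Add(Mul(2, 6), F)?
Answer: -93536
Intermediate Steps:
Function('w')(F) = Add(12, F)
Mul(Add(Add(Mul(Mul(Function('w')(-4), Mul(0, 5)), 7), -448), 527), Add(-1271, 87)) = Mul(Add(Add(Mul(Mul(Add(12, -4), Mul(0, 5)), 7), -448), 527), Add(-1271, 87)) = Mul(Add(Add(Mul(Mul(8, 0), 7), -448), 527), -1184) = Mul(Add(Add(Mul(0, 7), -448), 527), -1184) = Mul(Add(Add(0, -448), 527), -1184) = Mul(Add(-448, 527), -1184) = Mul(79, -1184) = -93536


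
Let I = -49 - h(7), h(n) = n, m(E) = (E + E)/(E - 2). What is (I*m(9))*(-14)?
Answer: 2016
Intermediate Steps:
m(E) = 2*E/(-2 + E) (m(E) = (2*E)/(-2 + E) = 2*E/(-2 + E))
I = -56 (I = -49 - 1*7 = -49 - 7 = -56)
(I*m(9))*(-14) = -112*9/(-2 + 9)*(-14) = -112*9/7*(-14) = -56*18/7*(-14) = -144*(-14) = 2016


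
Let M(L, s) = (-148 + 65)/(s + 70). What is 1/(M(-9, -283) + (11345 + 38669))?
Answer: 213/10653065 ≈ 1.9994e-5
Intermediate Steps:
M(L, s) = -83/(70 + s)
1/(M(-9, -283) + (11345 + 38669)) = 1/(-83/(70 - 283) + (11345 + 38669)) = 1/(-83/(-213) + 50014) = 1/(-83*(-1/213) + 50014) = 1/(83/213 + 50014) = 1/(10653065/213) = 213/10653065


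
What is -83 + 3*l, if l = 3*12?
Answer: 25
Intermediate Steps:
l = 36
-83 + 3*l = -83 + 3*36 = -83 + 108 = 25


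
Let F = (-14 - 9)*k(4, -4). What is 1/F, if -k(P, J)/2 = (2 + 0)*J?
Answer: -1/368 ≈ -0.0027174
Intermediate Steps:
k(P, J) = -4*J (k(P, J) = -2*(2 + 0)*J = -4*J)
F = -368 (F = (-14 - 9)*(-4*(-4)) = -23*16 = -368)
1/F = 1/(-368) = -1/368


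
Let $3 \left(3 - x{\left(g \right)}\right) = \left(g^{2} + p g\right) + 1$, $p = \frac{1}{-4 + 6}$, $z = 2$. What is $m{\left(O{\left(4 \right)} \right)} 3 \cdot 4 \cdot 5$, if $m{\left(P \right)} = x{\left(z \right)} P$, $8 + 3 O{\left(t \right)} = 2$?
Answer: $-120$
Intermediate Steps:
$O{\left(t \right)} = -2$ ($O{\left(t \right)} = - \frac{8}{3} + \frac{1}{3} \cdot 2 = - \frac{8}{3} + \frac{2}{3} = -2$)
$p = \frac{1}{2} \approx 0.5$
$x{\left(g \right)} = \frac{8}{3} - \frac{g^{2}}{3} - \frac{g}{6}$ ($x{\left(g \right)} = 3 - \frac{\left(g^{2} + \frac{g}{2}\right) + 1}{3} = 3 - \frac{1 + g^{2} + \frac{g}{2}}{3} = 3 - \left(\frac{1}{3} + \frac{g^{2}}{3} + \frac{g}{6}\right) = \frac{8}{3} - \frac{g^{2}}{3} - \frac{g}{6}$)
$m{\left(P \right)} = P$ ($m{\left(P \right)} = \left(\frac{8}{3} - \frac{2^{2}}{3} - \frac{1}{3}\right) P = \left(\frac{8}{3} - \frac{4}{3} - \frac{1}{3}\right) P = 1 P = P$)
$m{\left(O{\left(4 \right)} \right)} 3 \cdot 4 \cdot 5 = - 2 \cdot 3 \cdot 4 \cdot 5 = - 2 \cdot 12 \cdot 5 = \left(-2\right) 60 = -120$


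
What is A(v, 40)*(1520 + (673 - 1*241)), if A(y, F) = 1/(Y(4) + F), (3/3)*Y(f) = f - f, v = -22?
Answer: 244/5 ≈ 48.800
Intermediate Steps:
Y(f) = 0 (Y(f) = f - f = 0)
A(y, F) = 1/F (A(y, F) = 1/(0 + F) = 1/F)
A(v, 40)*(1520 + (673 - 1*241)) = (1520 + (673 - 1*241))/40 = (1520 + (673 - 241))/40 = (1520 + 432)/40 = (1/40)*1952 = 244/5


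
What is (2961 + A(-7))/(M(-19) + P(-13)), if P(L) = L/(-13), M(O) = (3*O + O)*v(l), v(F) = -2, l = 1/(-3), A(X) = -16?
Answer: 2945/153 ≈ 19.248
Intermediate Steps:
l = -⅓ ≈ -0.33333
M(O) = -8*O (M(O) = (3*O + O)*(-2) = (4*O)*(-2) = -8*O)
P(L) = -L/13 (P(L) = L*(-1/13) = -L/13)
(2961 + A(-7))/(M(-19) + P(-13)) = (2961 - 16)/(-8*(-19) - 1/13*(-13)) = 2945/(152 + 1) = 2945/153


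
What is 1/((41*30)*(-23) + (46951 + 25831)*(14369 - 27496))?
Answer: -1/955437604 ≈ -1.0466e-9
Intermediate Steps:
1/((41*30)*(-23) + (46951 + 25831)*(14369 - 27496)) = 1/(1230*(-23) + 72782*(-13127)) = 1/(-28290 - 955409314) = 1/(-955437604) = -1/955437604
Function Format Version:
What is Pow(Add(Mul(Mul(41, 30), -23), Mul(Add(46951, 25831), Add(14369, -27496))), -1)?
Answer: Rational(-1, 955437604) ≈ -1.0466e-9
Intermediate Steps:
Pow(Add(Mul(Mul(41, 30), -23), Mul(Add(46951, 25831), Add(14369, -27496))), -1) = Pow(Add(Mul(1230, -23), Mul(72782, -13127)), -1) = Pow(Add(-28290, -955409314), -1) = Pow(-955437604, -1) = Rational(-1, 955437604)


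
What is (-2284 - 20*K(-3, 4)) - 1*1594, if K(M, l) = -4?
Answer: -3798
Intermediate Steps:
(-2284 - 20*K(-3, 4)) - 1*1594 = (-2284 - 20*(-4)) - 1*1594 = (-2284 + 80) - 1594 = -2204 - 1594 = -3798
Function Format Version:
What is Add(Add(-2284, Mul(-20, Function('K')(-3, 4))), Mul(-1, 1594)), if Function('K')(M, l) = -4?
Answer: -3798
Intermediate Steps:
Add(Add(-2284, Mul(-20, Function('K')(-3, 4))), Mul(-1, 1594)) = Add(Add(-2284, Mul(-20, -4)), Mul(-1, 1594)) = Add(Add(-2284, 80), -1594) = Add(-2204, -1594) = -3798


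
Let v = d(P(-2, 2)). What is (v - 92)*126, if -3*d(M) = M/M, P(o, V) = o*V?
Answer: -11634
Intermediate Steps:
P(o, V) = V*o
d(M) = -⅓ (d(M) = -M/(3*M) = -⅓*1 = -⅓)
v = -⅓ ≈ -0.33333
(v - 92)*126 = (-⅓ - 92)*126 = -277/3*126 = -11634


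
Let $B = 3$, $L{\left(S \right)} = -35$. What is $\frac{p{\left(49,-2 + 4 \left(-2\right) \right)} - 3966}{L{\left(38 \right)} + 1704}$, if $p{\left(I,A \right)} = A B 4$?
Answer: $- \frac{4086}{1669} \approx -2.4482$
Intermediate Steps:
$p{\left(I,A \right)} = 12 A$ ($p{\left(I,A \right)} = A 3 \cdot 4 = 3 A 4 = 12 A$)
$\frac{p{\left(49,-2 + 4 \left(-2\right) \right)} - 3966}{L{\left(38 \right)} + 1704} = \frac{12 \left(-2 + 4 \left(-2\right)\right) - 3966}{-35 + 1704} = \frac{12 \left(-2 - 8\right) - 3966}{1669} = \left(12 \left(-10\right) - 3966\right) \frac{1}{1669} = \left(-120 - 3966\right) \frac{1}{1669} = \left(-4086\right) \frac{1}{1669} = - \frac{4086}{1669}$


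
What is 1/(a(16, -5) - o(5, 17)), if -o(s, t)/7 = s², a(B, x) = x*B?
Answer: 1/95 ≈ 0.010526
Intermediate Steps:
a(B, x) = B*x
o(s, t) = -7*s²
1/(a(16, -5) - o(5, 17)) = 1/(16*(-5) - (-7)*5²) = 1/(-80 - (-7)*25) = 1/(-80 - 1*(-175)) = 1/(-80 + 175) = 1/95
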